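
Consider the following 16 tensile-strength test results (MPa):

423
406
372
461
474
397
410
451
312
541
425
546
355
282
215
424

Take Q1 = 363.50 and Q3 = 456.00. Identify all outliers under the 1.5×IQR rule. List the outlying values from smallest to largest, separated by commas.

IQR = Q3 − Q1 = 456.00 − 363.50 = 92.50.
Lower fence = Q1 − 1.5·IQR = 363.50 − 138.75 = 224.75.
Upper fence = Q3 + 1.5·IQR = 456.00 + 138.75 = 594.75.
215 < 224.75 → outlier.
All remaining values lie within [224.75, 594.75].

215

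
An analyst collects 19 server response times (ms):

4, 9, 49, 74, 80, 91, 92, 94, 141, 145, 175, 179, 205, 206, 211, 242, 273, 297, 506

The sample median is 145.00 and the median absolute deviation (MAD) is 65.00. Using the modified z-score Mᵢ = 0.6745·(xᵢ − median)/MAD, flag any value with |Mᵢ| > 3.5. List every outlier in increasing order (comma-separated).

|Mᵢ| > 3.5 ⇔ |xᵢ − 145.00| > 3.5·65.00/0.6745 = 337.29.
So outliers lie outside [-192.29, 482.29].
506: M = 3.75 → outlier.

506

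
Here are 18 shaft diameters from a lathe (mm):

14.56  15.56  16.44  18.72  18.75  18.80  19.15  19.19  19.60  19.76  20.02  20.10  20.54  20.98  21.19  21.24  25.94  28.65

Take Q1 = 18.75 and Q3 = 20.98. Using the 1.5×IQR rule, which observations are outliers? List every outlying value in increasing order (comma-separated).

14.56, 25.94, 28.65

IQR = Q3 − Q1 = 20.98 − 18.75 = 2.23.
Lower fence = Q1 − 1.5·IQR = 18.75 − 3.345 = 15.405.
Upper fence = Q3 + 1.5·IQR = 20.98 + 3.345 = 24.325.
14.56 < 15.405 → outlier.
25.94 > 24.325 → outlier.
28.65 > 24.325 → outlier.
All remaining values lie within [15.405, 24.325].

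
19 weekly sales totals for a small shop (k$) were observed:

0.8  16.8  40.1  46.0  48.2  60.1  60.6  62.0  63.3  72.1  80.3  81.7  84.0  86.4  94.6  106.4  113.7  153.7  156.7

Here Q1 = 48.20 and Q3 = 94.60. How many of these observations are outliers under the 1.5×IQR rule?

IQR = 46.40; fences at 48.20 − 69.60 = -21.40 and 94.60 + 69.60 = 164.20.
Every value lies within the cutoffs.

0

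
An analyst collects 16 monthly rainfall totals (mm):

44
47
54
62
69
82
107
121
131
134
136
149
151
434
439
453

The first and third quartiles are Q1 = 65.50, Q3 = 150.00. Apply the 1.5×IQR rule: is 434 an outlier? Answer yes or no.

yes

IQR = Q3 − Q1 = 150.00 − 65.50 = 84.50.
Lower fence = Q1 − 1.5·IQR = 65.50 − 126.75 = -61.25.
Upper fence = Q3 + 1.5·IQR = 150.00 + 126.75 = 276.75.
434 lies above the upper fence.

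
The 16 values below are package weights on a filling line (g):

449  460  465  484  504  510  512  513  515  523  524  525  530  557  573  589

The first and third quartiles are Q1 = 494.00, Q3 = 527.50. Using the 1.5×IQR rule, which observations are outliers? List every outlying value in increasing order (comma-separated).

IQR = Q3 − Q1 = 527.50 − 494.00 = 33.50.
Lower fence = Q1 − 1.5·IQR = 494.00 − 50.25 = 443.75.
Upper fence = Q3 + 1.5·IQR = 527.50 + 50.25 = 577.75.
589 > 577.75 → outlier.
All remaining values lie within [443.75, 577.75].

589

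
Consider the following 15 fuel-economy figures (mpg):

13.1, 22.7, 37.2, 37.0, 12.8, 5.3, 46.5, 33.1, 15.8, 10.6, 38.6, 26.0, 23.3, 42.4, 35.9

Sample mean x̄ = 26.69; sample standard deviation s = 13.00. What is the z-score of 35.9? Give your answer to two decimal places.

z = (35.9 − 26.69) / 13.00 = 0.71.

0.71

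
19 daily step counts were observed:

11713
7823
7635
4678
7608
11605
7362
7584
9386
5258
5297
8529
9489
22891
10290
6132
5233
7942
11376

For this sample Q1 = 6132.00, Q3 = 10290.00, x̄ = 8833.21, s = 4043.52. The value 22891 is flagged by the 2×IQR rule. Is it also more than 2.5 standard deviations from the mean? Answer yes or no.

yes

z = (22891 − 8833.21) / 4043.52 = 3.48.
|z| = 3.48 > 2.5.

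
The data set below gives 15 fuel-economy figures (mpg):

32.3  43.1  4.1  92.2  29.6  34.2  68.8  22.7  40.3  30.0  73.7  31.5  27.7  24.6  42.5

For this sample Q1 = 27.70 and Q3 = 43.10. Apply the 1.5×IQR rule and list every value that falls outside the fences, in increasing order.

IQR = Q3 − Q1 = 43.10 − 27.70 = 15.40.
Lower fence = Q1 − 1.5·IQR = 27.70 − 23.10 = 4.60.
Upper fence = Q3 + 1.5·IQR = 43.10 + 23.10 = 66.20.
4.1 < 4.60 → outlier.
68.8 > 66.20 → outlier.
73.7 > 66.20 → outlier.
92.2 > 66.20 → outlier.
All remaining values lie within [4.60, 66.20].

4.1, 68.8, 73.7, 92.2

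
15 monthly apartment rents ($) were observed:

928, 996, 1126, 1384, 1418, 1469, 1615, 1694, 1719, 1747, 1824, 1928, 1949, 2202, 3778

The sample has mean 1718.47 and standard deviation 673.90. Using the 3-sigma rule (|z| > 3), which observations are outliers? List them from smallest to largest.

Cutoffs at x̄ ± 3s: 1718.47 ± 3·673.90 = [-303.23, 3740.17].
3778: z = 3.06, |z| > 3 → outlier.
Every other value lies within [-303.23, 3740.17].

3778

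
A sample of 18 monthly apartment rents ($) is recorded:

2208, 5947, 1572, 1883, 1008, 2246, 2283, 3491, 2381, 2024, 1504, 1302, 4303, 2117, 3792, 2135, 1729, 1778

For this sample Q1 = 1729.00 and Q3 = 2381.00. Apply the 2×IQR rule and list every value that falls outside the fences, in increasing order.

3792, 4303, 5947

IQR = Q3 − Q1 = 2381.00 − 1729.00 = 652.00.
Lower fence = Q1 − 2·IQR = 1729.00 − 1304.00 = 425.00.
Upper fence = Q3 + 2·IQR = 2381.00 + 1304.00 = 3685.00.
3792 > 3685.00 → outlier.
4303 > 3685.00 → outlier.
5947 > 3685.00 → outlier.
All remaining values lie within [425.00, 3685.00].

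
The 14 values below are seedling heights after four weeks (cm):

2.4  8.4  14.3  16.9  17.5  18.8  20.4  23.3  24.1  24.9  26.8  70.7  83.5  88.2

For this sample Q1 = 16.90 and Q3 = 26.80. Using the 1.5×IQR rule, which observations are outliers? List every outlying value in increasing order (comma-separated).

IQR = Q3 − Q1 = 26.80 − 16.90 = 9.90.
Lower fence = Q1 − 1.5·IQR = 16.90 − 14.85 = 2.05.
Upper fence = Q3 + 1.5·IQR = 26.80 + 14.85 = 41.65.
70.7 > 41.65 → outlier.
83.5 > 41.65 → outlier.
88.2 > 41.65 → outlier.
All remaining values lie within [2.05, 41.65].

70.7, 83.5, 88.2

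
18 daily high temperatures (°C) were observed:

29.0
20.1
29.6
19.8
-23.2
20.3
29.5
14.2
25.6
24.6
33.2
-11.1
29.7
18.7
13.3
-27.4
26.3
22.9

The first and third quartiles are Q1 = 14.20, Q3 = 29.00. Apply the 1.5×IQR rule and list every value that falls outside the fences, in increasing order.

-27.4, -23.2, -11.1

IQR = Q3 − Q1 = 29.00 − 14.20 = 14.80.
Lower fence = Q1 − 1.5·IQR = 14.20 − 22.20 = -8.00.
Upper fence = Q3 + 1.5·IQR = 29.00 + 22.20 = 51.20.
-27.4 < -8.00 → outlier.
-23.2 < -8.00 → outlier.
-11.1 < -8.00 → outlier.
All remaining values lie within [-8.00, 51.20].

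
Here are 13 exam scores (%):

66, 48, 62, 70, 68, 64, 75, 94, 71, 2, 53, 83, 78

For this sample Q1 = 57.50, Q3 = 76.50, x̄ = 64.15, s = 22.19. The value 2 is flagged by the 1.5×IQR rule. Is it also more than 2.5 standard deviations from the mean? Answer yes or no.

yes

z = (2 − 64.15) / 22.19 = -2.80.
|z| = 2.80 > 2.5.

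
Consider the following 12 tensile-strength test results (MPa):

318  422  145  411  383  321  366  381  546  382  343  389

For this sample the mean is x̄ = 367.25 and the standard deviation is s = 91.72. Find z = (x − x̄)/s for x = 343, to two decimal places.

-0.26

z = (343 − 367.25) / 91.72 = -0.26.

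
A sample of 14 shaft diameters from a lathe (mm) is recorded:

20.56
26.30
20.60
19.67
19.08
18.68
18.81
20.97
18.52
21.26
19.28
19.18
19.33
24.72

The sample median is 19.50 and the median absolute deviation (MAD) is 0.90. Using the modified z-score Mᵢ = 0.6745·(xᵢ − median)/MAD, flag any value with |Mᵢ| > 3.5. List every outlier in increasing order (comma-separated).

|Mᵢ| > 3.5 ⇔ |xᵢ − 19.50| > 3.5·0.90/0.6745 = 4.67.
So outliers lie outside [14.83, 24.17].
24.72: M = 3.91 → outlier.
26.30: M = 5.10 → outlier.

24.72, 26.30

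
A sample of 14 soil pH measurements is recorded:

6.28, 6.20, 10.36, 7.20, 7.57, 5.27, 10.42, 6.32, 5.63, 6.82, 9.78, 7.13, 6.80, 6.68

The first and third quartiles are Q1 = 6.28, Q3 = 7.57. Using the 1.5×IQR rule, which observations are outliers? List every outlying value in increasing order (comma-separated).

9.78, 10.36, 10.42

IQR = Q3 − Q1 = 7.57 − 6.28 = 1.29.
Lower fence = Q1 − 1.5·IQR = 6.28 − 1.935 = 4.345.
Upper fence = Q3 + 1.5·IQR = 7.57 + 1.935 = 9.505.
9.78 > 9.505 → outlier.
10.36 > 9.505 → outlier.
10.42 > 9.505 → outlier.
All remaining values lie within [4.345, 9.505].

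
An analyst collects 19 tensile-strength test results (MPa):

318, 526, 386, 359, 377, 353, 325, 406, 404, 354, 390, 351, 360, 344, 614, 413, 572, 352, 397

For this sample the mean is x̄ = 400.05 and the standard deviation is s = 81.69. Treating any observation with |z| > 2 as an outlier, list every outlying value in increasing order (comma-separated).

572, 614

Cutoffs at x̄ ± 2s: 400.05 ± 2·81.69 = [236.67, 563.43].
572: z = 2.10, |z| > 2 → outlier.
614: z = 2.62, |z| > 2 → outlier.
Every other value lies within [236.67, 563.43].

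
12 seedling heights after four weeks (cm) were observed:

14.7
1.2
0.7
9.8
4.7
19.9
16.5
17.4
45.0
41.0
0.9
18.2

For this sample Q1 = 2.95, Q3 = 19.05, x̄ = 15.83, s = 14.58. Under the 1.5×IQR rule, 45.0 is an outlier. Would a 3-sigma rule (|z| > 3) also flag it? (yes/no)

no

z = (45.0 − 15.83) / 14.58 = 2.00.
|z| = 2.00 ≤ 3.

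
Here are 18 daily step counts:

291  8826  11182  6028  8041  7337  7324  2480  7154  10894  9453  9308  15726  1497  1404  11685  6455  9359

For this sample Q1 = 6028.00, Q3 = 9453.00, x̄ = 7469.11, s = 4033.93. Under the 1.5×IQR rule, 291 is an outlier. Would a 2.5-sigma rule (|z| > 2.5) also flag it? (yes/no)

z = (291 − 7469.11) / 4033.93 = -1.78.
|z| = 1.78 ≤ 2.5.

no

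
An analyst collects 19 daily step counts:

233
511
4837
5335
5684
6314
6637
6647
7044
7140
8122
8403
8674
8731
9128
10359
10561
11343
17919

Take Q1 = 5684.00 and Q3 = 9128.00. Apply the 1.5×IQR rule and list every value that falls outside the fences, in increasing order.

233, 511, 17919

IQR = Q3 − Q1 = 9128.00 − 5684.00 = 3444.00.
Lower fence = Q1 − 1.5·IQR = 5684.00 − 5166.00 = 518.00.
Upper fence = Q3 + 1.5·IQR = 9128.00 + 5166.00 = 14294.00.
233 < 518.00 → outlier.
511 < 518.00 → outlier.
17919 > 14294.00 → outlier.
All remaining values lie within [518.00, 14294.00].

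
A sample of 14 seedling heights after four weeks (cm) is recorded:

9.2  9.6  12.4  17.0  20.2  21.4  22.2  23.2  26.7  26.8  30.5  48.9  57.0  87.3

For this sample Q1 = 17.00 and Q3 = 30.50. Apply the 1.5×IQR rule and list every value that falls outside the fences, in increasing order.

57.0, 87.3

IQR = Q3 − Q1 = 30.50 − 17.00 = 13.50.
Lower fence = Q1 − 1.5·IQR = 17.00 − 20.25 = -3.25.
Upper fence = Q3 + 1.5·IQR = 30.50 + 20.25 = 50.75.
57.0 > 50.75 → outlier.
87.3 > 50.75 → outlier.
All remaining values lie within [-3.25, 50.75].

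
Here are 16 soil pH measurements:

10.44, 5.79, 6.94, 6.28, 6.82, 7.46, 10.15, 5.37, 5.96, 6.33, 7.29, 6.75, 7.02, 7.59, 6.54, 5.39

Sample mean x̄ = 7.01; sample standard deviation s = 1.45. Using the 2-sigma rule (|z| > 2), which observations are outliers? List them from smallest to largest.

Cutoffs at x̄ ± 2s: 7.01 ± 2·1.45 = [4.11, 9.91].
10.15: z = 2.17, |z| > 2 → outlier.
10.44: z = 2.37, |z| > 2 → outlier.
Every other value lies within [4.11, 9.91].

10.15, 10.44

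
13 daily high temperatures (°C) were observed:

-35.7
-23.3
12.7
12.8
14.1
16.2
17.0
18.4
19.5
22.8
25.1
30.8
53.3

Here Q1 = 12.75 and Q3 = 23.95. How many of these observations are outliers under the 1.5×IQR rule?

3

IQR = 11.20; fences at 12.75 − 16.80 = -4.05 and 23.95 + 16.80 = 40.75.
Outside the cutoffs: -35.7, -23.3, 53.3.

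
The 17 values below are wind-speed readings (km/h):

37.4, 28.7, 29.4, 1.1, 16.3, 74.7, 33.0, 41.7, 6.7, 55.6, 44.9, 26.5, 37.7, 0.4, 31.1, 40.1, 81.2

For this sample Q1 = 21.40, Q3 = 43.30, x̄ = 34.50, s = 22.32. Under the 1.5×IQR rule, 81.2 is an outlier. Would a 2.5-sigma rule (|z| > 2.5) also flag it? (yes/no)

no

z = (81.2 − 34.50) / 22.32 = 2.09.
|z| = 2.09 ≤ 2.5.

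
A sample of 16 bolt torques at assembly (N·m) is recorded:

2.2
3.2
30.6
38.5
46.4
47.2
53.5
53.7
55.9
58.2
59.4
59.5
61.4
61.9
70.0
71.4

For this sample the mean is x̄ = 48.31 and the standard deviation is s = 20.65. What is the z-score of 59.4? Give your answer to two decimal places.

z = (59.4 − 48.31) / 20.65 = 0.54.

0.54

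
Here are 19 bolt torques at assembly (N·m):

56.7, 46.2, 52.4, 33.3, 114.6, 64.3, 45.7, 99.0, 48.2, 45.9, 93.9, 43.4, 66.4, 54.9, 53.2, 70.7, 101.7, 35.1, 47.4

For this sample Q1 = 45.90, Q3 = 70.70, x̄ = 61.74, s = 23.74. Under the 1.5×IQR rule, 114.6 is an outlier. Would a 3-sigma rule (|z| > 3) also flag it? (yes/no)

z = (114.6 − 61.74) / 23.74 = 2.23.
|z| = 2.23 ≤ 3.

no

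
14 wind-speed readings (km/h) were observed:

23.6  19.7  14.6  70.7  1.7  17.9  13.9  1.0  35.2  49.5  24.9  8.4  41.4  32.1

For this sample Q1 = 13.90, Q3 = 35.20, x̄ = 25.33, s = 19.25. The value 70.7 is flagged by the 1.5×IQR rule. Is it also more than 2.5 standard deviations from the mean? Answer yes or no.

no

z = (70.7 − 25.33) / 19.25 = 2.36.
|z| = 2.36 ≤ 2.5.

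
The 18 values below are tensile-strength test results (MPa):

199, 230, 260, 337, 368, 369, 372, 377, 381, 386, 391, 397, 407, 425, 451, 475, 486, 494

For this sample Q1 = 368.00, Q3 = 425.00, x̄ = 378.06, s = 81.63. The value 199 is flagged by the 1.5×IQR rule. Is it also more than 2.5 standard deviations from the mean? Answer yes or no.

no

z = (199 − 378.06) / 81.63 = -2.19.
|z| = 2.19 ≤ 2.5.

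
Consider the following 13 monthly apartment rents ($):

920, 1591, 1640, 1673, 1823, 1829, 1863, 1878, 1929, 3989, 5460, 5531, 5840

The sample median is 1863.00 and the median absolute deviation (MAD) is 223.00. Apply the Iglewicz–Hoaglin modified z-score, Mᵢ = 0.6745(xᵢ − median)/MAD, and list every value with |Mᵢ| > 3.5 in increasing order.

3989, 5460, 5531, 5840

|Mᵢ| > 3.5 ⇔ |xᵢ − 1863.00| > 3.5·223.00/0.6745 = 1157.15.
So outliers lie outside [705.85, 3020.15].
3989: M = 6.43 → outlier.
5460: M = 10.88 → outlier.
5531: M = 11.09 → outlier.
5840: M = 12.03 → outlier.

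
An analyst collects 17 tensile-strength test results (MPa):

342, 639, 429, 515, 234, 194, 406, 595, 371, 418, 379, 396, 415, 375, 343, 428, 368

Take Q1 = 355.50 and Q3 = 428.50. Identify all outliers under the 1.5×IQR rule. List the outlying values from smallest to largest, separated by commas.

194, 234, 595, 639

IQR = Q3 − Q1 = 428.50 − 355.50 = 73.00.
Lower fence = Q1 − 1.5·IQR = 355.50 − 109.50 = 246.00.
Upper fence = Q3 + 1.5·IQR = 428.50 + 109.50 = 538.00.
194 < 246.00 → outlier.
234 < 246.00 → outlier.
595 > 538.00 → outlier.
639 > 538.00 → outlier.
All remaining values lie within [246.00, 538.00].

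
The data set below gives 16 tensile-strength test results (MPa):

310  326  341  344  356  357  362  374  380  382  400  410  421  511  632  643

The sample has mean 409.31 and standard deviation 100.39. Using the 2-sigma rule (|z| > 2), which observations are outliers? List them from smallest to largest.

632, 643

Cutoffs at x̄ ± 2s: 409.31 ± 2·100.39 = [208.53, 610.09].
632: z = 2.22, |z| > 2 → outlier.
643: z = 2.33, |z| > 2 → outlier.
Every other value lies within [208.53, 610.09].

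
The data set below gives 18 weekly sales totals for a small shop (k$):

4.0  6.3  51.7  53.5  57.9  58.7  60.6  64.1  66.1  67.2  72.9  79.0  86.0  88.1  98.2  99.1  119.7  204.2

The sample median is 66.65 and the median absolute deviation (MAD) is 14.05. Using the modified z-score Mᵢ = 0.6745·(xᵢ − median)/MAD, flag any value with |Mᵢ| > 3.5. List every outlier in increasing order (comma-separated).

204.2

|Mᵢ| > 3.5 ⇔ |xᵢ − 66.65| > 3.5·14.05/0.6745 = 72.91.
So outliers lie outside [-6.26, 139.56].
204.2: M = 6.60 → outlier.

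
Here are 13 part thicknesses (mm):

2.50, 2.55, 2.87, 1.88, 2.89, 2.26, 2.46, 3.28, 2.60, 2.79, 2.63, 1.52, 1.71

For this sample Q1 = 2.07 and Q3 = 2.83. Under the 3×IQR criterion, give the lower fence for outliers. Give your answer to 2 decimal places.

-0.21

IQR = Q3 − Q1 = 2.83 − 2.07 = 0.76.
Lower fence = Q1 − 3·IQR = 2.07 − 2.28 = -0.21.
Upper fence = Q3 + 3·IQR = 2.83 + 2.28 = 5.11.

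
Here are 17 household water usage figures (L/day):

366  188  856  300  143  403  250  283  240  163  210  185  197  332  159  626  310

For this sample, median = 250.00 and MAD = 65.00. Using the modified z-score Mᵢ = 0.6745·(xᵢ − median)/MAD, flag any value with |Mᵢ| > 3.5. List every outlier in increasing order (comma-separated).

626, 856

|Mᵢ| > 3.5 ⇔ |xᵢ − 250.00| > 3.5·65.00/0.6745 = 337.29.
So outliers lie outside [-87.29, 587.29].
626: M = 3.90 → outlier.
856: M = 6.29 → outlier.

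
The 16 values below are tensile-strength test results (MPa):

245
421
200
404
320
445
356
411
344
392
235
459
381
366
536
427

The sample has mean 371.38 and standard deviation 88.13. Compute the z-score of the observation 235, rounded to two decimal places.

-1.55

z = (235 − 371.38) / 88.13 = -1.55.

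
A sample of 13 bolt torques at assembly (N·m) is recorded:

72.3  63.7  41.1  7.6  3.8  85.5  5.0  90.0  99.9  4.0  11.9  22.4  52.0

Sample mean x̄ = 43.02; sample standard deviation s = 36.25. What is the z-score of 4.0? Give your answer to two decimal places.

z = (4.0 − 43.02) / 36.25 = -1.08.

-1.08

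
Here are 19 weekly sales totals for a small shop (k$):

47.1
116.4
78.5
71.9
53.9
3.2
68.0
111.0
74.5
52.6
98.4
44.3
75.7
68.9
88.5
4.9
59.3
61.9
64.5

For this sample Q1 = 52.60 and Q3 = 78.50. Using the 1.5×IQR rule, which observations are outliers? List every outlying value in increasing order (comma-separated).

IQR = Q3 − Q1 = 78.50 − 52.60 = 25.90.
Lower fence = Q1 − 1.5·IQR = 52.60 − 38.85 = 13.75.
Upper fence = Q3 + 1.5·IQR = 78.50 + 38.85 = 117.35.
3.2 < 13.75 → outlier.
4.9 < 13.75 → outlier.
All remaining values lie within [13.75, 117.35].

3.2, 4.9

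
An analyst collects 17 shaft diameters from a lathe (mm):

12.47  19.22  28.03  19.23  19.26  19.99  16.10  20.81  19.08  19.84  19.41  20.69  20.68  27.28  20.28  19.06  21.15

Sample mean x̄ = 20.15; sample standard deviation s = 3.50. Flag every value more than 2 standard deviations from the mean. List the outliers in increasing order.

Cutoffs at x̄ ± 2s: 20.15 ± 2·3.50 = [13.15, 27.15].
12.47: z = -2.19, |z| > 2 → outlier.
27.28: z = 2.04, |z| > 2 → outlier.
28.03: z = 2.25, |z| > 2 → outlier.
Every other value lies within [13.15, 27.15].

12.47, 27.28, 28.03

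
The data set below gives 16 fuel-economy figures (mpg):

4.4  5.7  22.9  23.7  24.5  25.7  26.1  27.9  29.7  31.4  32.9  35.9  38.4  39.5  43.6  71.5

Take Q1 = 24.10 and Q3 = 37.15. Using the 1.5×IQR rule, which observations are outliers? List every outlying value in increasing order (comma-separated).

4.4, 71.5

IQR = Q3 − Q1 = 37.15 − 24.10 = 13.05.
Lower fence = Q1 − 1.5·IQR = 24.10 − 19.575 = 4.525.
Upper fence = Q3 + 1.5·IQR = 37.15 + 19.575 = 56.725.
4.4 < 4.525 → outlier.
71.5 > 56.725 → outlier.
All remaining values lie within [4.525, 56.725].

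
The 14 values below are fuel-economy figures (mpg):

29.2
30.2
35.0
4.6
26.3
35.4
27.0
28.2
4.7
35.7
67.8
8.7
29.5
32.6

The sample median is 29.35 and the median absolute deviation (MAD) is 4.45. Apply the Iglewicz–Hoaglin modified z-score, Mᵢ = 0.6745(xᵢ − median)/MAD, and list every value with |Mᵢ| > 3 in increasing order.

4.6, 4.7, 8.7, 67.8

|Mᵢ| > 3 ⇔ |xᵢ − 29.35| > 3·4.45/0.6745 = 19.79.
So outliers lie outside [9.56, 49.14].
4.6: M = -3.75 → outlier.
4.7: M = -3.74 → outlier.
8.7: M = -3.13 → outlier.
67.8: M = 5.83 → outlier.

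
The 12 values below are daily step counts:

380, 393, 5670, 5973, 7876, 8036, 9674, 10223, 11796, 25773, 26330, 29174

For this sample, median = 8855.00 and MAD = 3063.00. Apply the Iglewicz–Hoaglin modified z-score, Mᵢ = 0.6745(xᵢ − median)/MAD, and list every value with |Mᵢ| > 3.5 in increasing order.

25773, 26330, 29174

|Mᵢ| > 3.5 ⇔ |xᵢ − 8855.00| > 3.5·3063.00/0.6745 = 15894.00.
So outliers lie outside [-7039.00, 24749.00].
25773: M = 3.73 → outlier.
26330: M = 3.85 → outlier.
29174: M = 4.47 → outlier.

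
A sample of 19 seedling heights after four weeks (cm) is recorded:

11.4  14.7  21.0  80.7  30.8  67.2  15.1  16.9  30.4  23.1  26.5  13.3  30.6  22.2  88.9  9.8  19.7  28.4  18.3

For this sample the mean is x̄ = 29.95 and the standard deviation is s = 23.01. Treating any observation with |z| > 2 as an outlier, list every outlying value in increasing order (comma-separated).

80.7, 88.9

Cutoffs at x̄ ± 2s: 29.95 ± 2·23.01 = [-16.07, 75.97].
80.7: z = 2.21, |z| > 2 → outlier.
88.9: z = 2.56, |z| > 2 → outlier.
Every other value lies within [-16.07, 75.97].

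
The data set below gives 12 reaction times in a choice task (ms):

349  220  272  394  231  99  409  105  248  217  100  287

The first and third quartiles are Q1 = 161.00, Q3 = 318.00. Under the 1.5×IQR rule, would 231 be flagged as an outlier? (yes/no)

no

IQR = Q3 − Q1 = 318.00 − 161.00 = 157.00.
Lower fence = Q1 − 1.5·IQR = 161.00 − 235.50 = -74.50.
Upper fence = Q3 + 1.5·IQR = 318.00 + 235.50 = 553.50.
231 lies within [-74.50, 553.50].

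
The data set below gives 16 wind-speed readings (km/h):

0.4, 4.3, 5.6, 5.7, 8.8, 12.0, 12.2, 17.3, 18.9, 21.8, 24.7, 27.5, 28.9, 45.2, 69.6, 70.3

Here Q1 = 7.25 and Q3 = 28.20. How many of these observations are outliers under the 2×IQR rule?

IQR = 20.95; fences at 7.25 − 41.90 = -34.65 and 28.20 + 41.90 = 70.10.
Outside the cutoffs: 70.3.

1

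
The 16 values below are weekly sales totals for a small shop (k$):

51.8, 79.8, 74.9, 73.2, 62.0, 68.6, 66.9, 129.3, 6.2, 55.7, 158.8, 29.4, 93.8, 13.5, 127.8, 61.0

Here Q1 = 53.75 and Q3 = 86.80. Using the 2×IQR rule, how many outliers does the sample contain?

1

IQR = 33.05; fences at 53.75 − 66.10 = -12.35 and 86.80 + 66.10 = 152.90.
Outside the cutoffs: 158.8.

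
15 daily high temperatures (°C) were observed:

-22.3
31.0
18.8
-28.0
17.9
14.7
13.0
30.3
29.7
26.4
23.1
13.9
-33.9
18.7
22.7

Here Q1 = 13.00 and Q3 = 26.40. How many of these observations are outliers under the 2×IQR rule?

IQR = 13.40; fences at 13.00 − 26.80 = -13.80 and 26.40 + 26.80 = 53.20.
Outside the cutoffs: -33.9, -28.0, -22.3.

3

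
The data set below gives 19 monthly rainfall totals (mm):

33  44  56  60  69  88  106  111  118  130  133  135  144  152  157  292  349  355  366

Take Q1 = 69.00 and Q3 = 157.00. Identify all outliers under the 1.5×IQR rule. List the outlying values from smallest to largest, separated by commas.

292, 349, 355, 366

IQR = Q3 − Q1 = 157.00 − 69.00 = 88.00.
Lower fence = Q1 − 1.5·IQR = 69.00 − 132.00 = -63.00.
Upper fence = Q3 + 1.5·IQR = 157.00 + 132.00 = 289.00.
292 > 289.00 → outlier.
349 > 289.00 → outlier.
355 > 289.00 → outlier.
366 > 289.00 → outlier.
All remaining values lie within [-63.00, 289.00].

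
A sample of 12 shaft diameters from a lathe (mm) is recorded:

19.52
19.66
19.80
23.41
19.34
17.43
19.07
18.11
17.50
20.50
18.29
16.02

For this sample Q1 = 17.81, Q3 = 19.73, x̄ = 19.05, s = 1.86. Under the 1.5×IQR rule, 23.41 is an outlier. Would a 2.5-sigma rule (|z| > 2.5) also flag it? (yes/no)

no

z = (23.41 − 19.05) / 1.86 = 2.34.
|z| = 2.34 ≤ 2.5.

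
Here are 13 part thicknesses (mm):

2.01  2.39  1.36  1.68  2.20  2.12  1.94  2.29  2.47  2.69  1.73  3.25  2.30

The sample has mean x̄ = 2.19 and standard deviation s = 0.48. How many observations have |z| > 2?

1

Cutoffs: x̄ ± 2s = [1.23, 3.15].
Outside the cutoffs: 3.25.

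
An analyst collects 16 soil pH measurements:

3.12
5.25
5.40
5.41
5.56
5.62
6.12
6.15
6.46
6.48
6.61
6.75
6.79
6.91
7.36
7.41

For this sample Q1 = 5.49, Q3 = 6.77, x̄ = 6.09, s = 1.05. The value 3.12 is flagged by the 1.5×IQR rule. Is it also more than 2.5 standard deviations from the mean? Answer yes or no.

yes

z = (3.12 − 6.09) / 1.05 = -2.83.
|z| = 2.83 > 2.5.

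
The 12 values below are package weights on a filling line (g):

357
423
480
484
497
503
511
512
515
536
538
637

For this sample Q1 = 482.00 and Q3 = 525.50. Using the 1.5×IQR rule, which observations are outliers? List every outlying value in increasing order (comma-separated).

IQR = Q3 − Q1 = 525.50 − 482.00 = 43.50.
Lower fence = Q1 − 1.5·IQR = 482.00 − 65.25 = 416.75.
Upper fence = Q3 + 1.5·IQR = 525.50 + 65.25 = 590.75.
357 < 416.75 → outlier.
637 > 590.75 → outlier.
All remaining values lie within [416.75, 590.75].

357, 637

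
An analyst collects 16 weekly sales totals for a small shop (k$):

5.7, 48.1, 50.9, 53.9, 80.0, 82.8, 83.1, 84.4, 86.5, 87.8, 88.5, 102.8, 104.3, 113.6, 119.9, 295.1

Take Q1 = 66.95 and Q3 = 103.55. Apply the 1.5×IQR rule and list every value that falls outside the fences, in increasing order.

IQR = Q3 − Q1 = 103.55 − 66.95 = 36.60.
Lower fence = Q1 − 1.5·IQR = 66.95 − 54.90 = 12.05.
Upper fence = Q3 + 1.5·IQR = 103.55 + 54.90 = 158.45.
5.7 < 12.05 → outlier.
295.1 > 158.45 → outlier.
All remaining values lie within [12.05, 158.45].

5.7, 295.1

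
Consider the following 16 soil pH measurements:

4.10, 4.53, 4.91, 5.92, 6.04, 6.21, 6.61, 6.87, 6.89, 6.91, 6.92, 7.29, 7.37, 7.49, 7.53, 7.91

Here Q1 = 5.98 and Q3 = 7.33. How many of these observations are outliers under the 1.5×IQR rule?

0

IQR = 1.35; fences at 5.98 − 2.025 = 3.955 and 7.33 + 2.025 = 9.355.
Every value lies within the cutoffs.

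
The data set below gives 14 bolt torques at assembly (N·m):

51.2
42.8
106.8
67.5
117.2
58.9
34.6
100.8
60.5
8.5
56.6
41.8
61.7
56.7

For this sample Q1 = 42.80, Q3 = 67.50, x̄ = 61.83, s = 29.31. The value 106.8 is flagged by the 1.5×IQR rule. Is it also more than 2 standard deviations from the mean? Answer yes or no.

z = (106.8 − 61.83) / 29.31 = 1.53.
|z| = 1.53 ≤ 2.

no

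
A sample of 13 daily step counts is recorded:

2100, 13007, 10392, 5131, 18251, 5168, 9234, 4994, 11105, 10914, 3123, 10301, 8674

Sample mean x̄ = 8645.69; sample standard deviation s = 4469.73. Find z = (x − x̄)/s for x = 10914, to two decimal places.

z = (10914 − 8645.69) / 4469.73 = 0.51.

0.51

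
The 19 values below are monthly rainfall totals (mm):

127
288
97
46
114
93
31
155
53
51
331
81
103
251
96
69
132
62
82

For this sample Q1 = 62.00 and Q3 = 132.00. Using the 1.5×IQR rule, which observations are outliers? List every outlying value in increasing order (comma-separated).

251, 288, 331

IQR = Q3 − Q1 = 132.00 − 62.00 = 70.00.
Lower fence = Q1 − 1.5·IQR = 62.00 − 105.00 = -43.00.
Upper fence = Q3 + 1.5·IQR = 132.00 + 105.00 = 237.00.
251 > 237.00 → outlier.
288 > 237.00 → outlier.
331 > 237.00 → outlier.
All remaining values lie within [-43.00, 237.00].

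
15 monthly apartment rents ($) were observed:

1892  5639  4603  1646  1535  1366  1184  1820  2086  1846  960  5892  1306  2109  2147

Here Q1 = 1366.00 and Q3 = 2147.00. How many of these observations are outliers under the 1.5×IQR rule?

IQR = 781.00; fences at 1366.00 − 1171.50 = 194.50 and 2147.00 + 1171.50 = 3318.50.
Outside the cutoffs: 4603, 5639, 5892.

3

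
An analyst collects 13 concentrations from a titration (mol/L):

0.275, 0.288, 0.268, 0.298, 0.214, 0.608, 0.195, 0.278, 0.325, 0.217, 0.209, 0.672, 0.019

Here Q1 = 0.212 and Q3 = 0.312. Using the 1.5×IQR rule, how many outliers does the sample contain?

IQR = 0.100; fences at 0.212 − 0.150 = 0.062 and 0.312 + 0.150 = 0.462.
Outside the cutoffs: 0.019, 0.608, 0.672.

3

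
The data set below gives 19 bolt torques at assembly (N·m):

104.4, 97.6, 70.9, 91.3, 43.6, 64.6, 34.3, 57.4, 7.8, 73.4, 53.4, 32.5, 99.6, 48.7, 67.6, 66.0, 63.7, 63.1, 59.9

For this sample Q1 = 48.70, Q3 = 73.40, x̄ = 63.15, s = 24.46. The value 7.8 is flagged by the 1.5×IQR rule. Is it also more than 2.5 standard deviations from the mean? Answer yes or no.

z = (7.8 − 63.15) / 24.46 = -2.26.
|z| = 2.26 ≤ 2.5.

no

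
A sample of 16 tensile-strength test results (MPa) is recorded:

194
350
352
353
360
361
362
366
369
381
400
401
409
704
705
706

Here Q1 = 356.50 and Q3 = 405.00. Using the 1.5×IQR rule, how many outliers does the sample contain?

IQR = 48.50; fences at 356.50 − 72.75 = 283.75 and 405.00 + 72.75 = 477.75.
Outside the cutoffs: 194, 704, 705, 706.

4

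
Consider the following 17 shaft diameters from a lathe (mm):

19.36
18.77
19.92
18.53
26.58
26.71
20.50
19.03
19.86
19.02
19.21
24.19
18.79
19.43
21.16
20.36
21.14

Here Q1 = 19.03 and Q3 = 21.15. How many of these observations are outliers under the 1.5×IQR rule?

2

IQR = 2.12; fences at 19.03 − 3.18 = 15.85 and 21.15 + 3.18 = 24.33.
Outside the cutoffs: 26.58, 26.71.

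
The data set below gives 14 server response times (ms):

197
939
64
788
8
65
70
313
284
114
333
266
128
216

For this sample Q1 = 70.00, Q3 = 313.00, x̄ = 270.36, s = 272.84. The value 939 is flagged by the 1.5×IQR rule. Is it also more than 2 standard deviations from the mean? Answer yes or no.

z = (939 − 270.36) / 272.84 = 2.45.
|z| = 2.45 > 2.

yes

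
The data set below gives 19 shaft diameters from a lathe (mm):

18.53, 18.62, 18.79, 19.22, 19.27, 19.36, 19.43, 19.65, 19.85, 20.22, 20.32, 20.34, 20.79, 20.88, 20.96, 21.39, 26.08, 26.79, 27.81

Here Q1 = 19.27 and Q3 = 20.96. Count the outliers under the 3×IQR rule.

3

IQR = 1.69; fences at 19.27 − 5.07 = 14.20 and 20.96 + 5.07 = 26.03.
Outside the cutoffs: 26.08, 26.79, 27.81.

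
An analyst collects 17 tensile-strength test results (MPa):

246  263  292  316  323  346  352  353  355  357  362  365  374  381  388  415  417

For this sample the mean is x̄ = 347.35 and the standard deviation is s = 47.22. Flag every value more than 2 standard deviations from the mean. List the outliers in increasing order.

246

Cutoffs at x̄ ± 2s: 347.35 ± 2·47.22 = [252.91, 441.79].
246: z = -2.15, |z| > 2 → outlier.
Every other value lies within [252.91, 441.79].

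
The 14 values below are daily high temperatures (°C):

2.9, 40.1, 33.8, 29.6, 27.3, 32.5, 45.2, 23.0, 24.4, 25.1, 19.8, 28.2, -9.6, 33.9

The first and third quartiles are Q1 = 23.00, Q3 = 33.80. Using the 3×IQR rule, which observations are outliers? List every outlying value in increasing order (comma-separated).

-9.6

IQR = Q3 − Q1 = 33.80 − 23.00 = 10.80.
Lower fence = Q1 − 3·IQR = 23.00 − 32.40 = -9.40.
Upper fence = Q3 + 3·IQR = 33.80 + 32.40 = 66.20.
-9.6 < -9.40 → outlier.
All remaining values lie within [-9.40, 66.20].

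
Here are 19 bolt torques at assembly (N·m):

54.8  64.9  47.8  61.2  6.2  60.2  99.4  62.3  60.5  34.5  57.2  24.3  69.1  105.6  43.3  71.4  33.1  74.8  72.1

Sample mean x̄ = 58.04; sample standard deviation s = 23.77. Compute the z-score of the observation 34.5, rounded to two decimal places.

z = (34.5 − 58.04) / 23.77 = -0.99.

-0.99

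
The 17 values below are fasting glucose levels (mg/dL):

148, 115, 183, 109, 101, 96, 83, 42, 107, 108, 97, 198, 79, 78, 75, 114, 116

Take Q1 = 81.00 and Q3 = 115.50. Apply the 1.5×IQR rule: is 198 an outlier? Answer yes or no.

IQR = Q3 − Q1 = 115.50 − 81.00 = 34.50.
Lower fence = Q1 − 1.5·IQR = 81.00 − 51.75 = 29.25.
Upper fence = Q3 + 1.5·IQR = 115.50 + 51.75 = 167.25.
198 lies above the upper fence.

yes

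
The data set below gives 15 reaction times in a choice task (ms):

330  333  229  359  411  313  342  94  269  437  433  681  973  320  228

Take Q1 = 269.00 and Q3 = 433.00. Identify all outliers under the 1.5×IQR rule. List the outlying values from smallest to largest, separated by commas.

IQR = Q3 − Q1 = 433.00 − 269.00 = 164.00.
Lower fence = Q1 − 1.5·IQR = 269.00 − 246.00 = 23.00.
Upper fence = Q3 + 1.5·IQR = 433.00 + 246.00 = 679.00.
681 > 679.00 → outlier.
973 > 679.00 → outlier.
All remaining values lie within [23.00, 679.00].

681, 973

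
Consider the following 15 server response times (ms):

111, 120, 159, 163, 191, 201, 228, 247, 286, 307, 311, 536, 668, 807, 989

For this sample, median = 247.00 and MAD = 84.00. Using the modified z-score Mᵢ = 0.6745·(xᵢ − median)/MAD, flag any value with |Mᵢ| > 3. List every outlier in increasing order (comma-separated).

668, 807, 989

|Mᵢ| > 3 ⇔ |xᵢ − 247.00| > 3·84.00/0.6745 = 373.61.
So outliers lie outside [-126.61, 620.61].
668: M = 3.38 → outlier.
807: M = 4.50 → outlier.
989: M = 5.96 → outlier.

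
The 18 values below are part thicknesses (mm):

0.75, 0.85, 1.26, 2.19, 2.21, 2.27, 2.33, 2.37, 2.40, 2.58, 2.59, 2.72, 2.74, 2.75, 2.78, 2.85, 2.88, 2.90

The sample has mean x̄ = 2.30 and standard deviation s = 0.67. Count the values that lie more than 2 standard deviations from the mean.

Cutoffs: x̄ ± 2s = [0.96, 3.64].
Outside the cutoffs: 0.75, 0.85.

2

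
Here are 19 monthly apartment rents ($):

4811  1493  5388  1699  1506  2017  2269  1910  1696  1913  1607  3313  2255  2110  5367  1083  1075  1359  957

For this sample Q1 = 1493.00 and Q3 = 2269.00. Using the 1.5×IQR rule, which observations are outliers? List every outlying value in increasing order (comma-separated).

4811, 5367, 5388

IQR = Q3 − Q1 = 2269.00 − 1493.00 = 776.00.
Lower fence = Q1 − 1.5·IQR = 1493.00 − 1164.00 = 329.00.
Upper fence = Q3 + 1.5·IQR = 2269.00 + 1164.00 = 3433.00.
4811 > 3433.00 → outlier.
5367 > 3433.00 → outlier.
5388 > 3433.00 → outlier.
All remaining values lie within [329.00, 3433.00].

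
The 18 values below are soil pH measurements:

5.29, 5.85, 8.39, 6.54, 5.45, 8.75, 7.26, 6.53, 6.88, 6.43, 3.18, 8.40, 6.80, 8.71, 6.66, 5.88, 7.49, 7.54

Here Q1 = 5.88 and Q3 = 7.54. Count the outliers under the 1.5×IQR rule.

1

IQR = 1.66; fences at 5.88 − 2.49 = 3.39 and 7.54 + 2.49 = 10.03.
Outside the cutoffs: 3.18.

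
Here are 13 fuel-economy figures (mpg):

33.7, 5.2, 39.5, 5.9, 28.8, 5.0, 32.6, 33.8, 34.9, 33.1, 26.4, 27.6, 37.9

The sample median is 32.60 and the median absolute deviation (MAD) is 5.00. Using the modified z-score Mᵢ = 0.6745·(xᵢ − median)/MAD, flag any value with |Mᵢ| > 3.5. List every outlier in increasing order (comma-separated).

|Mᵢ| > 3.5 ⇔ |xᵢ − 32.60| > 3.5·5.00/0.6745 = 25.95.
So outliers lie outside [6.65, 58.55].
5.0: M = -3.72 → outlier.
5.2: M = -3.70 → outlier.
5.9: M = -3.60 → outlier.

5.0, 5.2, 5.9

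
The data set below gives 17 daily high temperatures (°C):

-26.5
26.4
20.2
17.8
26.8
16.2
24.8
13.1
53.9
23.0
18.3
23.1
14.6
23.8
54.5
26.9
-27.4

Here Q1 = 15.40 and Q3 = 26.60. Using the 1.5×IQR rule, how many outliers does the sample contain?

4

IQR = 11.20; fences at 15.40 − 16.80 = -1.40 and 26.60 + 16.80 = 43.40.
Outside the cutoffs: -27.4, -26.5, 53.9, 54.5.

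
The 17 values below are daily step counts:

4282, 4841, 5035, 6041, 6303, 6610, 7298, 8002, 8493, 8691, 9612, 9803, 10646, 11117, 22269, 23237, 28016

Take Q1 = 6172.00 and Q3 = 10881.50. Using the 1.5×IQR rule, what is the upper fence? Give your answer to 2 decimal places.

IQR = Q3 − Q1 = 10881.50 − 6172.00 = 4709.50.
Lower fence = Q1 − 1.5·IQR = 6172.00 − 7064.25 = -892.25.
Upper fence = Q3 + 1.5·IQR = 10881.50 + 7064.25 = 17945.75.

17945.75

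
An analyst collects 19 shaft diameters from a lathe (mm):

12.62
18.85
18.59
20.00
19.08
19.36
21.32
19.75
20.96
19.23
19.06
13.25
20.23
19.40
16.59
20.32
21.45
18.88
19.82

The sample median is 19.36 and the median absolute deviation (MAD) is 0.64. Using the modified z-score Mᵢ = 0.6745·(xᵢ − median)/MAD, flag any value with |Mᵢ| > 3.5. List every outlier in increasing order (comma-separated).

|Mᵢ| > 3.5 ⇔ |xᵢ − 19.36| > 3.5·0.64/0.6745 = 3.32.
So outliers lie outside [16.04, 22.68].
12.62: M = -7.10 → outlier.
13.25: M = -6.44 → outlier.

12.62, 13.25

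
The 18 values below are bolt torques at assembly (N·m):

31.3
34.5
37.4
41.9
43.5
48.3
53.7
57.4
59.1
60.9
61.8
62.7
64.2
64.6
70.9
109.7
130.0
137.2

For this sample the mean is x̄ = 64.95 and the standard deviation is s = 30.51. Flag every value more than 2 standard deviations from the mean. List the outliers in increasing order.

130.0, 137.2

Cutoffs at x̄ ± 2s: 64.95 ± 2·30.51 = [3.93, 125.97].
130.0: z = 2.13, |z| > 2 → outlier.
137.2: z = 2.37, |z| > 2 → outlier.
Every other value lies within [3.93, 125.97].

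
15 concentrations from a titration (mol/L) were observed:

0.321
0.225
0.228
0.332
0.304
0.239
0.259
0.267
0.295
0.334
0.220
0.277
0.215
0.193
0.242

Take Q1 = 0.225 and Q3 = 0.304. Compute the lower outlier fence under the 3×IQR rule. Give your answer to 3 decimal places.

IQR = Q3 − Q1 = 0.304 − 0.225 = 0.079.
Lower fence = Q1 − 3·IQR = 0.225 − 0.237 = -0.012.
Upper fence = Q3 + 3·IQR = 0.304 + 0.237 = 0.541.

-0.012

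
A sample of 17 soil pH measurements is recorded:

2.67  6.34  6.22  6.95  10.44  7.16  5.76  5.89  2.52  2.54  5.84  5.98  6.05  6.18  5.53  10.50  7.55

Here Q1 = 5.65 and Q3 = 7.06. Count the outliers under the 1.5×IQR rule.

5

IQR = 1.41; fences at 5.65 − 2.115 = 3.535 and 7.06 + 2.115 = 9.175.
Outside the cutoffs: 2.52, 2.54, 2.67, 10.44, 10.50.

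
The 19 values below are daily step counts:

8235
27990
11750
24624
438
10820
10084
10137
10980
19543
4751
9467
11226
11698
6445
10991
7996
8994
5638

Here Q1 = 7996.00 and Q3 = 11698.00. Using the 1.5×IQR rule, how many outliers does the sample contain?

IQR = 3702.00; fences at 7996.00 − 5553.00 = 2443.00 and 11698.00 + 5553.00 = 17251.00.
Outside the cutoffs: 438, 19543, 24624, 27990.

4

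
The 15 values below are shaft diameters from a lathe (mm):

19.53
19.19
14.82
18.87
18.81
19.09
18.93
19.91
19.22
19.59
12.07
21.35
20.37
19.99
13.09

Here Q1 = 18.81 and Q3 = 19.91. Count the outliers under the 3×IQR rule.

IQR = 1.10; fences at 18.81 − 3.30 = 15.51 and 19.91 + 3.30 = 23.21.
Outside the cutoffs: 12.07, 13.09, 14.82.

3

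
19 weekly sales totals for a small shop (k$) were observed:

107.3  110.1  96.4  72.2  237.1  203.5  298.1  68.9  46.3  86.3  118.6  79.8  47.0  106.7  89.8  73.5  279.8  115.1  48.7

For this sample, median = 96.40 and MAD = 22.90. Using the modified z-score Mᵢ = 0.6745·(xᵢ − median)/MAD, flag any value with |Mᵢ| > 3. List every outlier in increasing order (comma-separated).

|Mᵢ| > 3 ⇔ |xᵢ − 96.40| > 3·22.90/0.6745 = 101.85.
So outliers lie outside [-5.45, 198.25].
203.5: M = 3.15 → outlier.
237.1: M = 4.14 → outlier.
279.8: M = 5.40 → outlier.
298.1: M = 5.94 → outlier.

203.5, 237.1, 279.8, 298.1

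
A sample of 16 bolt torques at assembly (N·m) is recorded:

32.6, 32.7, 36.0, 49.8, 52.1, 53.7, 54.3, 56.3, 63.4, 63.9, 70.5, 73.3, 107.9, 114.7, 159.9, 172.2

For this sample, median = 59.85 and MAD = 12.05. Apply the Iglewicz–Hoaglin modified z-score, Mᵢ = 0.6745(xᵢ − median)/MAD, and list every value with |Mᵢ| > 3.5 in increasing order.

159.9, 172.2

|Mᵢ| > 3.5 ⇔ |xᵢ − 59.85| > 3.5·12.05/0.6745 = 62.53.
So outliers lie outside [-2.68, 122.38].
159.9: M = 5.60 → outlier.
172.2: M = 6.29 → outlier.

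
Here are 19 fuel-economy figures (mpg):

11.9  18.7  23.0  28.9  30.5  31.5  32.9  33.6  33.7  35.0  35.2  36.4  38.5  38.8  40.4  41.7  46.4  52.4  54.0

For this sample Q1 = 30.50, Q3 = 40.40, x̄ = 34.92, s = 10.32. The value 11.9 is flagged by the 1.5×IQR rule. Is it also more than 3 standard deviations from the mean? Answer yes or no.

no

z = (11.9 − 34.92) / 10.32 = -2.23.
|z| = 2.23 ≤ 3.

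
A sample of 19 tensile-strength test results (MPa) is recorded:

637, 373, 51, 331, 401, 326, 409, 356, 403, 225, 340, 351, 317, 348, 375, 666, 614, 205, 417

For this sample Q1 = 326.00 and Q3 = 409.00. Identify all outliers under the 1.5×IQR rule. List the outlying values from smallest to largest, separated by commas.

51, 614, 637, 666

IQR = Q3 − Q1 = 409.00 − 326.00 = 83.00.
Lower fence = Q1 − 1.5·IQR = 326.00 − 124.50 = 201.50.
Upper fence = Q3 + 1.5·IQR = 409.00 + 124.50 = 533.50.
51 < 201.50 → outlier.
614 > 533.50 → outlier.
637 > 533.50 → outlier.
666 > 533.50 → outlier.
All remaining values lie within [201.50, 533.50].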